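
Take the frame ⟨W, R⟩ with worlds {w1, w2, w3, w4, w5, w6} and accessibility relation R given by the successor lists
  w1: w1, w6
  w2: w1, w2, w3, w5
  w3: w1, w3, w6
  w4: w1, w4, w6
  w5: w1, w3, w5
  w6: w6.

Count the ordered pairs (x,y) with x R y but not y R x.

10

Enumerating: (w1,w6), (w2,w1), (w2,w3), (w2,w5), (w3,w1), (w3,w6), (w4,w1), (w4,w6), (w5,w1), (w5,w3).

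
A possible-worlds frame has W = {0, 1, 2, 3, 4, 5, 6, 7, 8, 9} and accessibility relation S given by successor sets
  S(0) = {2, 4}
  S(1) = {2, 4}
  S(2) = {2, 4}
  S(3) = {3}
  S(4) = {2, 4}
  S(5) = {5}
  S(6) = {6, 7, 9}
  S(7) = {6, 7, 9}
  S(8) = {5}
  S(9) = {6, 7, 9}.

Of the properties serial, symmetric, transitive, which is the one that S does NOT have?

Serial: yes — every world has a successor (e.g. 0 S 2).
Symmetric: no — 0 S 2 but not 2 S 0.
Transitive: yes — every two-step S-path is closed by a direct edge.
Only symmetric fails.

symmetric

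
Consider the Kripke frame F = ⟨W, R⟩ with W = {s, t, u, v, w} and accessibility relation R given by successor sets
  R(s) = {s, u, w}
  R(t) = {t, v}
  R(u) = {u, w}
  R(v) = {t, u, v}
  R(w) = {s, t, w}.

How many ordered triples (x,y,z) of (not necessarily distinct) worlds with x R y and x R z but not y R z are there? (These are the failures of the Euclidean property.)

9

Enumerating: (s,u,s), (s,w,u), (u,w,u), (v,t,u), (v,u,t), (v,u,v), (w,s,t), (w,t,s), (w,t,w).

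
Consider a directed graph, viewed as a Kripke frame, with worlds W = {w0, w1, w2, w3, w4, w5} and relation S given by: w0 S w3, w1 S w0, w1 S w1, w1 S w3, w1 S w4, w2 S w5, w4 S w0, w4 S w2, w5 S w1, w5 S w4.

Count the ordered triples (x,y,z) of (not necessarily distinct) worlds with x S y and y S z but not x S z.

Enumerating: (w1,w4,w2), (w2,w5,w1), (w2,w5,w4), (w4,w0,w3), (w4,w2,w5), (w5,w1,w0), (w5,w1,w3), (w5,w4,w0), (w5,w4,w2).

9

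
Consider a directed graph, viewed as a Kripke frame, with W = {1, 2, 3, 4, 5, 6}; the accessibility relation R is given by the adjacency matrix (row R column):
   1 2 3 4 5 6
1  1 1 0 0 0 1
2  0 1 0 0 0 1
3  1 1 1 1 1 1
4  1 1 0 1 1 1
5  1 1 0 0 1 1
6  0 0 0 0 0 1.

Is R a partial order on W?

Yes

Reflexive: yes — every world is R-related to itself.
Transitive: yes — every two-step R-path is closed by a direct edge.
Antisymmetric: yes — no distinct pair is related both ways.
So R is a partial order.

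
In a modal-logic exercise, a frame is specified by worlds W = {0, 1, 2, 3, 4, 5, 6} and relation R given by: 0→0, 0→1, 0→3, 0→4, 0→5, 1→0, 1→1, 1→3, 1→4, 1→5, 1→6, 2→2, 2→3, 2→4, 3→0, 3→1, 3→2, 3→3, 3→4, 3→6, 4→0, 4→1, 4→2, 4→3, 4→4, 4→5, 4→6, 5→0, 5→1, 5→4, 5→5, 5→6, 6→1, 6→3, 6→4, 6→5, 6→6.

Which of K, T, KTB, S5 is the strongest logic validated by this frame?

Reflexive (axiom T): yes — every world is R-related to itself.
Symmetric (axiom B): yes — every pair in R has its reverse in R.
Euclidean (axiom 5): no — 0 R 3 and 0 R 5, but not 3 R 5.
So F validates K, T, KTB; S5 would additionally require R to be Euclidean. The strongest is KTB.

KTB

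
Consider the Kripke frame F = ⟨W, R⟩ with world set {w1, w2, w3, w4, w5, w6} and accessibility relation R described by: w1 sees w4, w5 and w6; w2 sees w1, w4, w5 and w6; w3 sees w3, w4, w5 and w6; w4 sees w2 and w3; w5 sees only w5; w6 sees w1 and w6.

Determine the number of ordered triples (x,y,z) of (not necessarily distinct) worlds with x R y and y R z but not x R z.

16

Enumerating: (w1,w4,w2), (w1,w4,w3), (w1,w6,w1), (w2,w4,w2), (w2,w4,w3), (w3,w4,w2), (w3,w6,w1), (w4,w2,w1), (w4,w2,w4), (w4,w2,w5), (w4,w2,w6), (w4,w3,w4), (w4,w3,w5), (w4,w3,w6), (w6,w1,w4), (w6,w1,w5).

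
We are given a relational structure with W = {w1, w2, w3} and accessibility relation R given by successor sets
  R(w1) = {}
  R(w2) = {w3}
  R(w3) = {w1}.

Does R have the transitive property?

No

Transitive: no — w2 R w3 and w3 R w1, but not w2 R w1.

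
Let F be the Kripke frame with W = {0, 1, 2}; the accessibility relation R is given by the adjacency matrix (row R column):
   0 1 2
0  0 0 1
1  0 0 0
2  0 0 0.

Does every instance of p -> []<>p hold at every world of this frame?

No

Axiom B corresponds to the accessibility relation being symmetric.
Symmetric: no — 0 R 2 but not 2 R 0.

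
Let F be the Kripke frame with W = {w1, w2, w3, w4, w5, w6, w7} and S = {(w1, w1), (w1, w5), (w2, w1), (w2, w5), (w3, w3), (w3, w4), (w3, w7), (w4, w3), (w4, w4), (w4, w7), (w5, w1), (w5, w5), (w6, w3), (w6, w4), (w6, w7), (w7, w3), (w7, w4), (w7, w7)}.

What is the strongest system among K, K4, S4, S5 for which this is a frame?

Transitive (axiom 4): yes — every two-step S-path is closed by a direct edge.
Reflexive (axiom T): no — w2 is not related to itself.
Euclidean (axiom 5): yes — any two successors of a common world are S-related.
So F validates K, K4; S4 would additionally require S to be reflexive. The strongest is K4.

K4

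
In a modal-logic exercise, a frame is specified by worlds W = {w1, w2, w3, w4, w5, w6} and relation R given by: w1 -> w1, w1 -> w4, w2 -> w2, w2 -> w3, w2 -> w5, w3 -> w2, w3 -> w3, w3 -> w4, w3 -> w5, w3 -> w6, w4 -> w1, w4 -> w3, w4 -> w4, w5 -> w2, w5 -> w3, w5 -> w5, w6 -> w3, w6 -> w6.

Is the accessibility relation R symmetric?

Yes

Symmetric: yes — every pair in R has its reverse in R.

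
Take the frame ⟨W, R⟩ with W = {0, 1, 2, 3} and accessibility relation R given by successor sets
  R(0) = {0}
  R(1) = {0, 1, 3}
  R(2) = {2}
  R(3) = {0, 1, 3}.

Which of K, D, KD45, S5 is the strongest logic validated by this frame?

D

Serial (axiom D): yes — every world has a successor (e.g. 0 R 0).
Euclidean (axiom 5): no — 1 R 0 and 1 R 3, but not 0 R 3.
Transitive (axiom 4): yes — every two-step R-path is closed by a direct edge.
Reflexive (axiom T): yes — every world is R-related to itself.
So F validates K, D; KD45 would additionally require R to be Euclidean. The strongest is D.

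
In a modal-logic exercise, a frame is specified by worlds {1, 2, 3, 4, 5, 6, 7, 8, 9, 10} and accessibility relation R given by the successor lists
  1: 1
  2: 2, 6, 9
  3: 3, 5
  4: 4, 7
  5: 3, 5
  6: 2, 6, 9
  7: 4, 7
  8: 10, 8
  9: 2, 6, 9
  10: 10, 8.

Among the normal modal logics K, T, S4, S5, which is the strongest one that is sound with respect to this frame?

Reflexive (axiom T): yes — every world is R-related to itself.
Transitive (axiom 4): yes — every two-step R-path is closed by a direct edge.
Euclidean (axiom 5): yes — any two successors of a common world are R-related.
So F validates K, T, S4, S5. The strongest is S5.

S5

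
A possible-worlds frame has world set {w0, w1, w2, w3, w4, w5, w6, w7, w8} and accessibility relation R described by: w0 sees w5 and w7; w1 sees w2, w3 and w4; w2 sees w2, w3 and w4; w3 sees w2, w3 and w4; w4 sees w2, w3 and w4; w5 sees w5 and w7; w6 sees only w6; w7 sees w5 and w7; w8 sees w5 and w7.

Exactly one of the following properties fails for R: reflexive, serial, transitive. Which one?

reflexive

Reflexive: no — w0 is not related to itself.
Serial: yes — every world has a successor (e.g. w0 R w5).
Transitive: yes — every two-step R-path is closed by a direct edge.
Only reflexive fails.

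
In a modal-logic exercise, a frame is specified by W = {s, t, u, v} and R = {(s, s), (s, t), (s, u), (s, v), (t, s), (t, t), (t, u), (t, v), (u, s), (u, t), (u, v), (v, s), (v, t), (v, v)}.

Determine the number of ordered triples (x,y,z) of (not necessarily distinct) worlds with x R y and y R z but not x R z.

4

Enumerating: (u,s,u), (u,t,u), (v,s,u), (v,t,u).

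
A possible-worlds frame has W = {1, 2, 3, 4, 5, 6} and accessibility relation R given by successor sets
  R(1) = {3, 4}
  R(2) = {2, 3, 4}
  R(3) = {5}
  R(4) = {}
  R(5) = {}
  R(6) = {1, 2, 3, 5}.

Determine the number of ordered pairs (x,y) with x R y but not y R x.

Enumerating: (1,3), (1,4), (2,3), (2,4), (3,5), (6,1), (6,2), (6,3), (6,5).

9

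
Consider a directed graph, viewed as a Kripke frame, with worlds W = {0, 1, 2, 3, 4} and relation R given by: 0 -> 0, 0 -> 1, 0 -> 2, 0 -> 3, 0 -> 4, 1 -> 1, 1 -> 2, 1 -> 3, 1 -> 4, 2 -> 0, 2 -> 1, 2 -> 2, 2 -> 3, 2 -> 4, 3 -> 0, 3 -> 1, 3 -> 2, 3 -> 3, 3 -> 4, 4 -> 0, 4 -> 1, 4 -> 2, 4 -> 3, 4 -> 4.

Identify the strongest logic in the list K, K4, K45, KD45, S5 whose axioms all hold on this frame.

K

Transitive (axiom 4): no — 1 R 2 and 2 R 0, but not 1 R 0.
Euclidean (axiom 5): no — 2 R 1 and 2 R 0, but not 1 R 0.
Serial (axiom D): yes — every world has a successor (e.g. 0 R 0).
Reflexive (axiom T): yes — every world is R-related to itself.
So F validates K; K4 would additionally require R to be transitive. The strongest is K.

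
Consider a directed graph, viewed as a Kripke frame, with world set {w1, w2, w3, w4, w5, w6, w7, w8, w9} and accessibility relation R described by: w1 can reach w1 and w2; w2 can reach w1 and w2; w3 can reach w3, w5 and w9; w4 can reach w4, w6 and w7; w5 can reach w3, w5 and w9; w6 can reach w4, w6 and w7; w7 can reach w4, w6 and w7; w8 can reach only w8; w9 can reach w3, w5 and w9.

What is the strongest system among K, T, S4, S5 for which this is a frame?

S5

Reflexive (axiom T): yes — every world is R-related to itself.
Transitive (axiom 4): yes — every two-step R-path is closed by a direct edge.
Euclidean (axiom 5): yes — any two successors of a common world are R-related.
So F validates K, T, S4, S5. The strongest is S5.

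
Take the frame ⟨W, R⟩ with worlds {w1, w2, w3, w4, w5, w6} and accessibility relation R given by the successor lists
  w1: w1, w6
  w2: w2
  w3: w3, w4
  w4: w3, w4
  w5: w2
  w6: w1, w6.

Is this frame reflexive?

No

Reflexive: no — w5 is not related to itself.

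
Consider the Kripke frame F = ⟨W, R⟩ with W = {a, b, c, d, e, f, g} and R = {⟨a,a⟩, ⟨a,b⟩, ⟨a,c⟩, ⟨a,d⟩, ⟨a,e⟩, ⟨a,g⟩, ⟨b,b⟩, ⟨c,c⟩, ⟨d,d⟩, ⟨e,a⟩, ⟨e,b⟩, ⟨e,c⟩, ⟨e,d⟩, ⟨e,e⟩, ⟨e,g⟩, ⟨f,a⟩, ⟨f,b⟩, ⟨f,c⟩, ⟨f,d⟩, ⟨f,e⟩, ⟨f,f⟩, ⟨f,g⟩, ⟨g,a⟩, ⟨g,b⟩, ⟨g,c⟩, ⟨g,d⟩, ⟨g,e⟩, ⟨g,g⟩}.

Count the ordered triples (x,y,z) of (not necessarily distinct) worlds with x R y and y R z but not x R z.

R is transitive; there are no such tuples.

0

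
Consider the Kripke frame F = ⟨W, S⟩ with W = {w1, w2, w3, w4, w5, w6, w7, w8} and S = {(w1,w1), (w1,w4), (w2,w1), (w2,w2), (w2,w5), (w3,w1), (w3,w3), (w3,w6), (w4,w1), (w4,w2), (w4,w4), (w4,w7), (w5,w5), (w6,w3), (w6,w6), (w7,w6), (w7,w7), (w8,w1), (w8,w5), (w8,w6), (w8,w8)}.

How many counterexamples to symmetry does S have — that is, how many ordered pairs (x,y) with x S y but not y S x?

9

Enumerating: (w2,w1), (w2,w5), (w3,w1), (w4,w2), (w4,w7), (w7,w6), (w8,w1), (w8,w5), (w8,w6).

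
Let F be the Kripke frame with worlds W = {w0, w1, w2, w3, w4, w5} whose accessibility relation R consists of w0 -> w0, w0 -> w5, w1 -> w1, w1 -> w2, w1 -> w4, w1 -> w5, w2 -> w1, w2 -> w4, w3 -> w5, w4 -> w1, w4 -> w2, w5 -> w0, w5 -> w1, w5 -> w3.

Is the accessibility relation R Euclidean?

Euclidean: no — w1 R w2 and w1 R w5, but not w2 R w5.

No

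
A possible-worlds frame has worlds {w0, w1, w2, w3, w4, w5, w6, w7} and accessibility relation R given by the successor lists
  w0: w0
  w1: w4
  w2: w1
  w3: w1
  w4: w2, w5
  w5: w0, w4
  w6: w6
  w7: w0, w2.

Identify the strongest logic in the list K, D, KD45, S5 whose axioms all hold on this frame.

Serial (axiom D): yes — every world has a successor (e.g. w0 R w0).
Euclidean (axiom 5): no — w4 R w2 and w4 R w5, but not w2 R w5.
Transitive (axiom 4): no — w1 R w4 and w4 R w2, but not w1 R w2.
Reflexive (axiom T): no — w1 is not related to itself.
So F validates K, D; KD45 would additionally require R to be Euclidean and transitive. The strongest is D.

D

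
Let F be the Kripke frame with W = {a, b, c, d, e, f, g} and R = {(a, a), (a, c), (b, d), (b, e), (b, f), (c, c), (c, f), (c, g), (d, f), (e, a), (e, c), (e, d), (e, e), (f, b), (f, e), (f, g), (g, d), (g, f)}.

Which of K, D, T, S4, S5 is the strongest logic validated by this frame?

Serial (axiom D): yes — every world has a successor (e.g. a R a).
Reflexive (axiom T): no — b is not related to itself.
Transitive (axiom 4): no — a R c and c R f, but not a R f.
Euclidean (axiom 5): no — b R d and b R e, but not d R e.
So F validates K, D; T would additionally require R to be reflexive. The strongest is D.

D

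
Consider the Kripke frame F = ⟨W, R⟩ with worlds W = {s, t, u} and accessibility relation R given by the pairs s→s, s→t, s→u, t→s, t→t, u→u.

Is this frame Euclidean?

Euclidean: no — s R t and s R u, but not t R u.

No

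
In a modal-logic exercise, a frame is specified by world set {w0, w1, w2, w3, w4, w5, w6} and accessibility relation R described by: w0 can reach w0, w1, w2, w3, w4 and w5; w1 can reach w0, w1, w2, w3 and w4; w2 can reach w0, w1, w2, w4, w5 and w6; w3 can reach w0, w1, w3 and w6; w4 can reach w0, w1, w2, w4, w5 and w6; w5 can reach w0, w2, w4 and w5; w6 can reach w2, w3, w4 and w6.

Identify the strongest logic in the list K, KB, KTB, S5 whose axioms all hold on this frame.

Symmetric (axiom B): yes — every pair in R has its reverse in R.
Reflexive (axiom T): yes — every world is R-related to itself.
Euclidean (axiom 5): no — w0 R w1 and w0 R w5, but not w1 R w5.
So F validates K, KB, KTB; S5 would additionally require R to be Euclidean. The strongest is KTB.

KTB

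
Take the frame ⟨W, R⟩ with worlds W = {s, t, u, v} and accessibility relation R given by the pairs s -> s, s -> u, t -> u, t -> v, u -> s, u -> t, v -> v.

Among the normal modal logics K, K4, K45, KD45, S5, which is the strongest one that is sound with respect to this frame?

K

Transitive (axiom 4): no — s R u and u R t, but not s R t.
Euclidean (axiom 5): no — t R u and t R v, but not u R v.
Serial (axiom D): yes — every world has a successor (e.g. s R s).
Reflexive (axiom T): no — t is not related to itself.
So F validates K; K4 would additionally require R to be transitive. The strongest is K.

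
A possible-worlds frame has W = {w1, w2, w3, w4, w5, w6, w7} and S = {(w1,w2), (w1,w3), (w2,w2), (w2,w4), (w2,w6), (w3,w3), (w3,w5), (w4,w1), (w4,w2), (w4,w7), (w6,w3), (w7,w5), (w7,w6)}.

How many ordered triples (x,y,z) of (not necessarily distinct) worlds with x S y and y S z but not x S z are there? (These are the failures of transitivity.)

13

Enumerating: (w1,w2,w4), (w1,w2,w6), (w1,w3,w5), (w2,w4,w1), (w2,w4,w7), (w2,w6,w3), (w4,w1,w3), (w4,w2,w4), (w4,w2,w6), (w4,w7,w5), (w4,w7,w6), (w6,w3,w5), (w7,w6,w3).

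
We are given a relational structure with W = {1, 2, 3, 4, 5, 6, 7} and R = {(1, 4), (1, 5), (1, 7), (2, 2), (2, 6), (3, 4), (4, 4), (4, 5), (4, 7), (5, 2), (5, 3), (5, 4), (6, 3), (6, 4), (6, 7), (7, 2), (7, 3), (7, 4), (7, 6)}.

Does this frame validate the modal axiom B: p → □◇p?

No

Axiom B corresponds to the accessibility relation being symmetric.
Symmetric: no — 1 R 4 but not 4 R 1.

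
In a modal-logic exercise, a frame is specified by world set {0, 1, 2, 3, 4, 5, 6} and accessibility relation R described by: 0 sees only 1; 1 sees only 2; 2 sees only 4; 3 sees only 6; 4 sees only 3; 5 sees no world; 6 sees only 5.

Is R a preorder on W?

No

Reflexive: no — 0 is not related to itself.
Transitive: no — 0 R 1 and 1 R 2, but not 0 R 2.
So R is not a preorder.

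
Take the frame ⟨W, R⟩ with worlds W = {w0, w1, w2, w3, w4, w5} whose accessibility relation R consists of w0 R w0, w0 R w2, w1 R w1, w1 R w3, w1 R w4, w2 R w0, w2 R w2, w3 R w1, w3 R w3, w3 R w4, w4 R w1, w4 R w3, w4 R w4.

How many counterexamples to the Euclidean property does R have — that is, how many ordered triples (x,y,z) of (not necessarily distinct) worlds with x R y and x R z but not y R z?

R is Euclidean; there are no such tuples.

0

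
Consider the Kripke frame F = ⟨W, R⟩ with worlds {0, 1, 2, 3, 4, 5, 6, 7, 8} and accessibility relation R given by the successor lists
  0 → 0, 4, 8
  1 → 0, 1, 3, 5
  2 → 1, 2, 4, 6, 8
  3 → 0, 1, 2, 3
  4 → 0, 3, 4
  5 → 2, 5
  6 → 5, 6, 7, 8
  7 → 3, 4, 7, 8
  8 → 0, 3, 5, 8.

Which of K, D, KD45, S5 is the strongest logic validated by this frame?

Serial (axiom D): yes — every world has a successor (e.g. 0 R 0).
Euclidean (axiom 5): no — 0 R 4 and 0 R 8, but not 4 R 8.
Transitive (axiom 4): no — 0 R 4 and 4 R 3, but not 0 R 3.
Reflexive (axiom T): yes — every world is R-related to itself.
So F validates K, D; KD45 would additionally require R to be Euclidean and transitive. The strongest is D.

D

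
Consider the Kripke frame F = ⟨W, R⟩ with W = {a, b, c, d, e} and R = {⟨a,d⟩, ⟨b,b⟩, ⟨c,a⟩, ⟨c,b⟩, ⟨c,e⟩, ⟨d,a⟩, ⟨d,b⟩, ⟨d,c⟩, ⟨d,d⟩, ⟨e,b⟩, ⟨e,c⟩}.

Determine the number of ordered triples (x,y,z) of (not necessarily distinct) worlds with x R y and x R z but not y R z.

Enumerating: (c,a,a), (c,a,b), (c,a,e), (c,b,a), (c,b,e), (c,e,a), (c,e,e), (d,a,a), (d,a,b), (d,a,c), (d,b,a), (d,b,c), (d,b,d), (d,c,c), (d,c,d), (e,b,c), (e,c,c).

17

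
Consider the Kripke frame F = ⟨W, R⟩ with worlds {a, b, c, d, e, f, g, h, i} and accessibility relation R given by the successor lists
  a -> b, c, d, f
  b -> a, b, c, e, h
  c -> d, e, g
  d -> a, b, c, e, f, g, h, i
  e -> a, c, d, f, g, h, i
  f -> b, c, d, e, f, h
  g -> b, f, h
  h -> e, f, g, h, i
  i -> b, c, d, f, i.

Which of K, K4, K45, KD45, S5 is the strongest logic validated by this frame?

K

Transitive (axiom 4): no — a R b and b R e, but not a R e.
Euclidean (axiom 5): no — a R b and a R d, but not b R d.
Serial (axiom D): yes — every world has a successor (e.g. a R b).
Reflexive (axiom T): no — a is not related to itself.
So F validates K; K4 would additionally require R to be transitive. The strongest is K.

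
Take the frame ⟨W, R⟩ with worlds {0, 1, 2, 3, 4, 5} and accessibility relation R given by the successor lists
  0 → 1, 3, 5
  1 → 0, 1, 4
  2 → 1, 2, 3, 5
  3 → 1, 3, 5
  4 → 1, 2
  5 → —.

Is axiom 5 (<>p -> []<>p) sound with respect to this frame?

By correspondence theory, 5 is valid on a frame iff R is Euclidean.
Euclidean: no — 0 R 1 and 0 R 3, but not 1 R 3.

No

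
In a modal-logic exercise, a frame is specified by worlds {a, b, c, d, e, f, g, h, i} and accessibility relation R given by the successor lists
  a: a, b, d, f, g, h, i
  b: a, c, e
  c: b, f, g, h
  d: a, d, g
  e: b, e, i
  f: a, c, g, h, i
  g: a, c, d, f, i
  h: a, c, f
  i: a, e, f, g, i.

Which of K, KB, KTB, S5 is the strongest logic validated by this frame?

Symmetric (axiom B): yes — every pair in R has its reverse in R.
Reflexive (axiom T): no — b is not related to itself.
Euclidean (axiom 5): no — a R b and a R d, but not b R d.
So F validates K, KB; KTB would additionally require R to be reflexive. The strongest is KB.

KB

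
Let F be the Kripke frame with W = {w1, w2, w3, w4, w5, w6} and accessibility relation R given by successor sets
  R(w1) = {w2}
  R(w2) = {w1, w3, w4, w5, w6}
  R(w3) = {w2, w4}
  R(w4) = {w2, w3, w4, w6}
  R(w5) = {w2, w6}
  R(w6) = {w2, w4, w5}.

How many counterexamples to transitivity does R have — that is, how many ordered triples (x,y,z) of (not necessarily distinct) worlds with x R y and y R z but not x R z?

31

Enumerating: (w1,w2,w1), (w1,w2,w3), (w1,w2,w4), (w1,w2,w5), (w1,w2,w6), (w2,w1,w2), (w2,w3,w2), (w2,w4,w2), (w2,w5,w2), (w2,w6,w2), (w3,w2,w1), (w3,w2,w3), … and 19 more.
Total: 31.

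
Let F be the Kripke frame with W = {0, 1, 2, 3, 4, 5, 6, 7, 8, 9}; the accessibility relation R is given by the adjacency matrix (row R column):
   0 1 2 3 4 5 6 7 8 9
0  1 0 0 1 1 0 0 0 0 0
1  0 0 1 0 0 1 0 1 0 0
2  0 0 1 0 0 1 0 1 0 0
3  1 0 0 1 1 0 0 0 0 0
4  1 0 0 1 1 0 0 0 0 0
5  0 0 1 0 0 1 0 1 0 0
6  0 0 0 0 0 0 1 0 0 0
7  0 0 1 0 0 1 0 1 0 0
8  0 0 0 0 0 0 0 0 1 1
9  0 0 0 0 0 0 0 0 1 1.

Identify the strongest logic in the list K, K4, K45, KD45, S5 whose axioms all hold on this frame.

KD45

Transitive (axiom 4): yes — every two-step R-path is closed by a direct edge.
Euclidean (axiom 5): yes — any two successors of a common world are R-related.
Serial (axiom D): yes — every world has a successor (e.g. 0 R 0).
Reflexive (axiom T): no — 1 is not related to itself.
So F validates K, K4, K45, KD45; S5 would additionally require R to be reflexive. The strongest is KD45.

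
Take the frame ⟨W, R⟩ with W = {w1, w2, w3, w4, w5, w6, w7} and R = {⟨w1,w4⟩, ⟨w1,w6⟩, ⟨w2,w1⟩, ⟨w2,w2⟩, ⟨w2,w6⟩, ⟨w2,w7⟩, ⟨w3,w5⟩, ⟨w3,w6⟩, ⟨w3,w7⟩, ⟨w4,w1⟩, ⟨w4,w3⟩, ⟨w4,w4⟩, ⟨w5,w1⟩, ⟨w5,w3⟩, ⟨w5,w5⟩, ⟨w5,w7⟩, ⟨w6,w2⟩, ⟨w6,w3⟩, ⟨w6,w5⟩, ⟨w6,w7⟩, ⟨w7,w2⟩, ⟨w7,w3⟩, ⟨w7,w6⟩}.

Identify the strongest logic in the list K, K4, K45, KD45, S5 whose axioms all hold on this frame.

Transitive (axiom 4): no — w1 R w4 and w4 R w3, but not w1 R w3.
Euclidean (axiom 5): no — w1 R w4 and w1 R w6, but not w4 R w6.
Serial (axiom D): yes — every world has a successor (e.g. w1 R w4).
Reflexive (axiom T): no — w1 is not related to itself.
So F validates K; K4 would additionally require R to be transitive. The strongest is K.

K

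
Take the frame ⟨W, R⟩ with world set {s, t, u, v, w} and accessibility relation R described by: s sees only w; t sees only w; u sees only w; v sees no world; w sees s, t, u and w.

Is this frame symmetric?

Symmetric: yes — every pair in R has its reverse in R.

Yes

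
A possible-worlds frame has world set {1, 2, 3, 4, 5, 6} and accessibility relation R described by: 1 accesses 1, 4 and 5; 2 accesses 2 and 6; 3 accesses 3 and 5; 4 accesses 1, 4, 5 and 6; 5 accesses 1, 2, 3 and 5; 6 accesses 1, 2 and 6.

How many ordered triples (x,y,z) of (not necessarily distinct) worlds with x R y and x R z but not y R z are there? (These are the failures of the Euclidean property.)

Enumerating: (1,5,4), (4,1,6), (4,5,4), (4,5,6), (4,6,4), (4,6,5), (5,1,2), (5,1,3), (5,2,1), (5,2,3), (5,2,5), (5,3,1), (5,3,2), (6,1,2), (6,1,6), (6,2,1).

16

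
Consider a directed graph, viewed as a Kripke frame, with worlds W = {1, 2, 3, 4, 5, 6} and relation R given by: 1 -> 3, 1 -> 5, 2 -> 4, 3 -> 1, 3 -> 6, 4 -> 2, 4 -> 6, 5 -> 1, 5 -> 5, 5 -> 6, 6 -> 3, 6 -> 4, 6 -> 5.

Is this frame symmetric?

Symmetric: yes — every pair in R has its reverse in R.

Yes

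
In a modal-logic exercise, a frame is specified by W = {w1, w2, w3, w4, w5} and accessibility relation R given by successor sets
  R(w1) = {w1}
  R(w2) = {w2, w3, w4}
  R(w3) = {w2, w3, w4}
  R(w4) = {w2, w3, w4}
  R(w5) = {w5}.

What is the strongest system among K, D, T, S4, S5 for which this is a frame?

Serial (axiom D): yes — every world has a successor (e.g. w1 R w1).
Reflexive (axiom T): yes — every world is R-related to itself.
Transitive (axiom 4): yes — every two-step R-path is closed by a direct edge.
Euclidean (axiom 5): yes — any two successors of a common world are R-related.
So F validates K, D, T, S4, S5. The strongest is S5.

S5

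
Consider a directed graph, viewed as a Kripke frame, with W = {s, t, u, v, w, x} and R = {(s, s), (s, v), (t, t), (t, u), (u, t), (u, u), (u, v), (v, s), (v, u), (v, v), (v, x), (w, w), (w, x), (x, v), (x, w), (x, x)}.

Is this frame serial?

Yes

Serial: yes — every world has a successor (e.g. s R s).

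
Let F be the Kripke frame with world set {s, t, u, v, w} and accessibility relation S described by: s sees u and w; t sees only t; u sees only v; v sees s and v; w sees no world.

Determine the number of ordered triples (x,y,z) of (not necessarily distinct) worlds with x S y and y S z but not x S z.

4

Enumerating: (s,u,v), (u,v,s), (v,s,u), (v,s,w).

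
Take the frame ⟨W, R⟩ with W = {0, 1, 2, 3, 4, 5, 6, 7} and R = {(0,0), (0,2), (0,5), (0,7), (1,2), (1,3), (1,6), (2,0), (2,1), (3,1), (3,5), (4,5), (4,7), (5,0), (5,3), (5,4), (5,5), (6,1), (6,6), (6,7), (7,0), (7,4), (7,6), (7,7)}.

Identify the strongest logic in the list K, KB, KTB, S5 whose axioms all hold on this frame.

KB

Symmetric (axiom B): yes — every pair in R has its reverse in R.
Reflexive (axiom T): no — 1 is not related to itself.
Euclidean (axiom 5): no — 0 R 2 and 0 R 5, but not 2 R 5.
So F validates K, KB; KTB would additionally require R to be reflexive. The strongest is KB.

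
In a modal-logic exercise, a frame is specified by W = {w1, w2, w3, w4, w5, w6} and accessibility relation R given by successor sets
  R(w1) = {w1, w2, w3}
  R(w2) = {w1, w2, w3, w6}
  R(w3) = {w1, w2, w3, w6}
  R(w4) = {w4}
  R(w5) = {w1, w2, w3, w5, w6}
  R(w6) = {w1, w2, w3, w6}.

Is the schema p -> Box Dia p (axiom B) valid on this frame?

By correspondence theory, B is valid on a frame iff R is symmetric.
Symmetric: no — w5 R w1 but not w1 R w5.

No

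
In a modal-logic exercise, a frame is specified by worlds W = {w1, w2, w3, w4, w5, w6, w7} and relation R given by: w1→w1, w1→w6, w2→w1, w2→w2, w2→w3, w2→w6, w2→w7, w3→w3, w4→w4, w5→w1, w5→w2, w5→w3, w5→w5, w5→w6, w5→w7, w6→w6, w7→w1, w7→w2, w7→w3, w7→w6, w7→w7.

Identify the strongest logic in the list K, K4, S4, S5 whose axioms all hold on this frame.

S4

Transitive (axiom 4): yes — every two-step R-path is closed by a direct edge.
Reflexive (axiom T): yes — every world is R-related to itself.
Euclidean (axiom 5): no — w2 R w1 and w2 R w3, but not w1 R w3.
So F validates K, K4, S4; S5 would additionally require R to be Euclidean. The strongest is S4.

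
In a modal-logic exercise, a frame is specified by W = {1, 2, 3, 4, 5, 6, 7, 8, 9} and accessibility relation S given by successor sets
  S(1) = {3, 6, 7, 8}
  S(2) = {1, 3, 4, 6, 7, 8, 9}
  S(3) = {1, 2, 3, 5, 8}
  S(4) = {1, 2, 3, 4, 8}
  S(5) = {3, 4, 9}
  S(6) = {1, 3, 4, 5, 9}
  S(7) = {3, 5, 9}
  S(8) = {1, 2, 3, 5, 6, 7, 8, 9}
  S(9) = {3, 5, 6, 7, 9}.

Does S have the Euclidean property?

No

Euclidean: no — 1 S 3 and 1 S 6, but not 3 S 6.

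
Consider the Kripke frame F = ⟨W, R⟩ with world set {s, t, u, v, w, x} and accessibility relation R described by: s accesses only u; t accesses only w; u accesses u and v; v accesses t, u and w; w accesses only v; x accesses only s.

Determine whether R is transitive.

Transitive: no — s R u and u R v, but not s R v.

No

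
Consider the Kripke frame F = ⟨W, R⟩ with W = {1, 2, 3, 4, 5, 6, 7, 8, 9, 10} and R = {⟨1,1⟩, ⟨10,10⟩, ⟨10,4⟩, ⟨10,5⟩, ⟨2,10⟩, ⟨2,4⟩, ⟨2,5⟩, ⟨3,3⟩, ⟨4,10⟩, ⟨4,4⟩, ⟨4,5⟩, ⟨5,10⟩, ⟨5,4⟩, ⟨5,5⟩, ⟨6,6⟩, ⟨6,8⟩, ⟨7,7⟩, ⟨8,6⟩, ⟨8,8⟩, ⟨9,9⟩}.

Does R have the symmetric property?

No

Symmetric: no — 2 R 10 but not 10 R 2.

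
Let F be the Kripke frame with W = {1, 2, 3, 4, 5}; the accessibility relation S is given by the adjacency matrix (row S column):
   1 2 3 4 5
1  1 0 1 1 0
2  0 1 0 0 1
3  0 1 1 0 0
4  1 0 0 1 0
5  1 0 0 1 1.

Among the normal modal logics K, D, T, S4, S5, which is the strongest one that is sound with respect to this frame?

Serial (axiom D): yes — every world has a successor (e.g. 1 S 1).
Reflexive (axiom T): yes — every world is S-related to itself.
Transitive (axiom 4): no — 1 S 3 and 3 S 2, but not 1 S 2.
Euclidean (axiom 5): no — 1 S 3 and 1 S 4, but not 3 S 4.
So F validates K, D, T; S4 would additionally require S to be transitive. The strongest is T.

T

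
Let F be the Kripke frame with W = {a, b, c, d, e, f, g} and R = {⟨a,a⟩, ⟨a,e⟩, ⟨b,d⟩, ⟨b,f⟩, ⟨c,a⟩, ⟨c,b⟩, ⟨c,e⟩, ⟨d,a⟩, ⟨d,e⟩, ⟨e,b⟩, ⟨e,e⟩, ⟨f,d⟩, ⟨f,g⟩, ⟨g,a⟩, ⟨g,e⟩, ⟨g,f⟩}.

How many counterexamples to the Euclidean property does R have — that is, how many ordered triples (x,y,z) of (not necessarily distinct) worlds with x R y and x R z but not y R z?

22

Enumerating: (a,e,a), (b,d,d), (b,d,f), (b,f,f), (c,a,b), (c,b,a), (c,b,b), (c,b,e), (c,e,a), (d,e,a), (e,b,b), (e,b,e), … and 10 more.
Total: 22.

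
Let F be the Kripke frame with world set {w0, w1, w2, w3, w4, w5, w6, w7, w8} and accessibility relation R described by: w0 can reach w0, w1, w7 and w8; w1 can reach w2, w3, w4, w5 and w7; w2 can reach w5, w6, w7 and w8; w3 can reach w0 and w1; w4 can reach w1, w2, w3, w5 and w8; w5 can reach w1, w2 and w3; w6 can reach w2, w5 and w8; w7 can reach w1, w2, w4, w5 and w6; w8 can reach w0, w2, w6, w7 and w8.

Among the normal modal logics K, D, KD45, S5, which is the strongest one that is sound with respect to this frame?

D

Serial (axiom D): yes — every world has a successor (e.g. w0 R w0).
Euclidean (axiom 5): no — w0 R w1 and w0 R w8, but not w1 R w8.
Transitive (axiom 4): no — w0 R w1 and w1 R w2, but not w0 R w2.
Reflexive (axiom T): no — w1 is not related to itself.
So F validates K, D; KD45 would additionally require R to be Euclidean and transitive. The strongest is D.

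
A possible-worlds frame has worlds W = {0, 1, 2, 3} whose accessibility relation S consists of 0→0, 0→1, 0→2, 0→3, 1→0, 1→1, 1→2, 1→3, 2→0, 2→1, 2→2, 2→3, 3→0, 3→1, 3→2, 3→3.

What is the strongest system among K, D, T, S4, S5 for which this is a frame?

Serial (axiom D): yes — every world has a successor (e.g. 0 S 0).
Reflexive (axiom T): yes — every world is S-related to itself.
Transitive (axiom 4): yes — every two-step S-path is closed by a direct edge.
Euclidean (axiom 5): yes — any two successors of a common world are S-related.
So F validates K, D, T, S4, S5. The strongest is S5.

S5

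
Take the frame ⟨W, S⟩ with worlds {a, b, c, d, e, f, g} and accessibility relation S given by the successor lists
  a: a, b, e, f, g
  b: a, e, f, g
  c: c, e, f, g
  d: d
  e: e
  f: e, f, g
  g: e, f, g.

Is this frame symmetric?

No

Symmetric: no — a S e but not e S a.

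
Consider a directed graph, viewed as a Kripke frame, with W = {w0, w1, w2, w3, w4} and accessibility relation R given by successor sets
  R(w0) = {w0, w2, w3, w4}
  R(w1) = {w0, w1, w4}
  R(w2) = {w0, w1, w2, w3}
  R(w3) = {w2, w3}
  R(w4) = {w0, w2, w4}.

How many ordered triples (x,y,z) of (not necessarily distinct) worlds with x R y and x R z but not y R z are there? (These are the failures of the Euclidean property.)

12

Enumerating: (w0,w2,w4), (w0,w3,w0), (w0,w3,w4), (w0,w4,w3), (w1,w0,w1), (w1,w4,w1), (w2,w0,w1), (w2,w1,w2), (w2,w1,w3), (w2,w3,w0), (w2,w3,w1), (w4,w2,w4).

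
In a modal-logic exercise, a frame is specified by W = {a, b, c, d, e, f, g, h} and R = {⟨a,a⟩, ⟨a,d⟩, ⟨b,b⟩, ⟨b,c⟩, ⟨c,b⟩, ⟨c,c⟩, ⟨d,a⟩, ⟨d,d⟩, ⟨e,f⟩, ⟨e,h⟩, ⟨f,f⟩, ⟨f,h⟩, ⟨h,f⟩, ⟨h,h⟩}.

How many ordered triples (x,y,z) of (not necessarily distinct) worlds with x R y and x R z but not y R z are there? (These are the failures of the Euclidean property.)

0

R is Euclidean; there are no such tuples.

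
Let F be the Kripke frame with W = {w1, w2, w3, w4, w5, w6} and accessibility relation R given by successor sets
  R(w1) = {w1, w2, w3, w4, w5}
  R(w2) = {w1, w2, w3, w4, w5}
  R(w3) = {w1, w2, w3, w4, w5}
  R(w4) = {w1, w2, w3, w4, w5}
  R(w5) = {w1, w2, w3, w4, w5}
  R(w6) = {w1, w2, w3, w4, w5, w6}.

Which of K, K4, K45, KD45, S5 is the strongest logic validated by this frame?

Transitive (axiom 4): yes — every two-step R-path is closed by a direct edge.
Euclidean (axiom 5): no — w6 R w1 and w6 R w6, but not w1 R w6.
Serial (axiom D): yes — every world has a successor (e.g. w1 R w1).
Reflexive (axiom T): yes — every world is R-related to itself.
So F validates K, K4; K45 would additionally require R to be Euclidean. The strongest is K4.

K4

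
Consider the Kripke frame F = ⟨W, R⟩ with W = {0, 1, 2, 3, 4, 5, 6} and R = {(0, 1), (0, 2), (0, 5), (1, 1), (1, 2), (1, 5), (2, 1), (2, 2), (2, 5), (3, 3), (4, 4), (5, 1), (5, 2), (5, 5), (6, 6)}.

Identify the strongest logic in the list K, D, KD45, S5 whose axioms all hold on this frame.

KD45

Serial (axiom D): yes — every world has a successor (e.g. 0 R 1).
Euclidean (axiom 5): yes — any two successors of a common world are R-related.
Transitive (axiom 4): yes — every two-step R-path is closed by a direct edge.
Reflexive (axiom T): no — 0 is not related to itself.
So F validates K, D, KD45; S5 would additionally require R to be reflexive. The strongest is KD45.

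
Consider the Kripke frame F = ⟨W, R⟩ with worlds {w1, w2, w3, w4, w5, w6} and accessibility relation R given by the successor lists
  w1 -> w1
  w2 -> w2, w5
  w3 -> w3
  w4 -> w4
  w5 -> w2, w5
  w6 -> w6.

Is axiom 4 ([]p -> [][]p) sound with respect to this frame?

Axiom 4 corresponds to the accessibility relation being transitive.
Transitive: yes — every two-step R-path is closed by a direct edge.

Yes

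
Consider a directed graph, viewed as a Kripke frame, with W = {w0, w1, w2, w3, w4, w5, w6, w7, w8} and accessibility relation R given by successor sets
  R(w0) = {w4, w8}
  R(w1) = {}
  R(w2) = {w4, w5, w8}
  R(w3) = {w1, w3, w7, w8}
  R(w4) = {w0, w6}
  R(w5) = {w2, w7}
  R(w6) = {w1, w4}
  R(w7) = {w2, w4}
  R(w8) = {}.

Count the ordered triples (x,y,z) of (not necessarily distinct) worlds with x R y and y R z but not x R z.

22

Enumerating: (w0,w4,w0), (w0,w4,w6), (w2,w4,w0), (w2,w4,w6), (w2,w5,w2), (w2,w5,w7), (w3,w7,w2), (w3,w7,w4), (w4,w0,w4), (w4,w0,w8), (w4,w6,w1), (w4,w6,w4), … and 10 more.
Total: 22.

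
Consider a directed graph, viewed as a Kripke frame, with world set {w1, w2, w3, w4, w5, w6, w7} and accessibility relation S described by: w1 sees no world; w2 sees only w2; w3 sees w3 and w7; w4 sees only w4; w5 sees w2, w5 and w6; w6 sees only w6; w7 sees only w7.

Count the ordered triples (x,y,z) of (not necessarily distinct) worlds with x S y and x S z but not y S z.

5

Enumerating: (w3,w7,w3), (w5,w2,w5), (w5,w2,w6), (w5,w6,w2), (w5,w6,w5).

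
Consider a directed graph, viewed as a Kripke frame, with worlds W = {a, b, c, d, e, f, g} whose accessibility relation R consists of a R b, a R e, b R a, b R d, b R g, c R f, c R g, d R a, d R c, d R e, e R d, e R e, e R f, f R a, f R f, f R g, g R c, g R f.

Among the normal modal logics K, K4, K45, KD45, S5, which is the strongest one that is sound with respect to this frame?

Transitive (axiom 4): no — a R b and b R d, but not a R d.
Euclidean (axiom 5): no — a R b and a R e, but not b R e.
Serial (axiom D): yes — every world has a successor (e.g. a R b).
Reflexive (axiom T): no — a is not related to itself.
So F validates K; K4 would additionally require R to be transitive. The strongest is K.

K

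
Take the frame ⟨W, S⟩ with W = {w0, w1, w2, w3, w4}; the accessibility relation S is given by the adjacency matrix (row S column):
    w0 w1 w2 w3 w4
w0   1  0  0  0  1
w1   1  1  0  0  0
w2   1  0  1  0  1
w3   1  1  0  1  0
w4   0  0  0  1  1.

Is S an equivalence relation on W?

Reflexive: yes — every world is S-related to itself.
Symmetric: no — w0 S w4 but not w4 S w0.
Transitive: no — w0 S w4 and w4 S w3, but not w0 S w3.
So S is not an equivalence relation.

No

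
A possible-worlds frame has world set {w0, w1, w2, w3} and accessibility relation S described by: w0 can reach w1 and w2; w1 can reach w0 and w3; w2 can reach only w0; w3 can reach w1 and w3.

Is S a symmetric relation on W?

Symmetric: yes — every pair in S has its reverse in S.

Yes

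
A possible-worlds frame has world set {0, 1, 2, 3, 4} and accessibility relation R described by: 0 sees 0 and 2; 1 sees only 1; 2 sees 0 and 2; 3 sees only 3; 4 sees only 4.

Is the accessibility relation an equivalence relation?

Yes

Reflexive: yes — every world is R-related to itself.
Symmetric: yes — every pair in R has its reverse in R.
Transitive: yes — every two-step R-path is closed by a direct edge.
So R is an equivalence relation.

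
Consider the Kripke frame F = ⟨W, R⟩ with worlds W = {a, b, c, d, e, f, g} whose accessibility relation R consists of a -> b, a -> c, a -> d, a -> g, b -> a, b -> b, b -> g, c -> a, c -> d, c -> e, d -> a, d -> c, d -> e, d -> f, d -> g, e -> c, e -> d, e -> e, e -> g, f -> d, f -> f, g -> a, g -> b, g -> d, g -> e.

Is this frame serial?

Serial: yes — every world has a successor (e.g. a R b).

Yes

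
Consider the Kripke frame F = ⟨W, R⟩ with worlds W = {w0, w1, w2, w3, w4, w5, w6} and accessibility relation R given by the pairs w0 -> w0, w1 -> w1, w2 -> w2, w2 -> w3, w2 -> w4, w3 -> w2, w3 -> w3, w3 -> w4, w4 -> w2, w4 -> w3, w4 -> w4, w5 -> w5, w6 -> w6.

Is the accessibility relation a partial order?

Reflexive: yes — every world is R-related to itself.
Transitive: yes — every two-step R-path is closed by a direct edge.
Antisymmetric: no — w2 R w3 and w3 R w2 with w2 ≠ w3.
So R is not a partial order.

No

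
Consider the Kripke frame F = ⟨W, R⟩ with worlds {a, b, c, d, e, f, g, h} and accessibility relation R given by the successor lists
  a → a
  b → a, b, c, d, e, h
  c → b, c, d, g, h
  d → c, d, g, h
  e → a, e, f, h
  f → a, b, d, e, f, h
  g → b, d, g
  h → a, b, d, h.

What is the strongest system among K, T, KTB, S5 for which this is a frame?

Reflexive (axiom T): yes — every world is R-related to itself.
Symmetric (axiom B): no — b R a but not a R b.
Euclidean (axiom 5): no — b R a and b R c, but not a R c.
So F validates K, T; KTB would additionally require R to be symmetric. The strongest is T.

T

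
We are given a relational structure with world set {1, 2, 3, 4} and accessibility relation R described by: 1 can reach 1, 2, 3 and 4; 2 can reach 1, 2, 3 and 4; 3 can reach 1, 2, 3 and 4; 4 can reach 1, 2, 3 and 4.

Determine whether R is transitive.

Transitive: yes — every two-step R-path is closed by a direct edge.

Yes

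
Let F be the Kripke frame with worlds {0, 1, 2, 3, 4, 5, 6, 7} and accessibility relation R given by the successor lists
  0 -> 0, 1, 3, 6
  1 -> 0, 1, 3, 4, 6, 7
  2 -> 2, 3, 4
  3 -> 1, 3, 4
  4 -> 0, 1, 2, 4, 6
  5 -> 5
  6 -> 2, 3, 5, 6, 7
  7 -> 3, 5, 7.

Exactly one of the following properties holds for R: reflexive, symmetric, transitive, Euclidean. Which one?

reflexive

Reflexive: yes — every world is R-related to itself.
Symmetric: no — 0 R 3 but not 3 R 0.
Transitive: no — 0 R 1 and 1 R 4, but not 0 R 4.
Euclidean: no — 0 R 3 and 0 R 6, but not 3 R 6.
Only reflexive holds.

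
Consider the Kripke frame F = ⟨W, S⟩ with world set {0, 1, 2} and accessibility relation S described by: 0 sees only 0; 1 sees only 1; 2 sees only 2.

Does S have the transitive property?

Transitive: yes — every two-step S-path is closed by a direct edge.

Yes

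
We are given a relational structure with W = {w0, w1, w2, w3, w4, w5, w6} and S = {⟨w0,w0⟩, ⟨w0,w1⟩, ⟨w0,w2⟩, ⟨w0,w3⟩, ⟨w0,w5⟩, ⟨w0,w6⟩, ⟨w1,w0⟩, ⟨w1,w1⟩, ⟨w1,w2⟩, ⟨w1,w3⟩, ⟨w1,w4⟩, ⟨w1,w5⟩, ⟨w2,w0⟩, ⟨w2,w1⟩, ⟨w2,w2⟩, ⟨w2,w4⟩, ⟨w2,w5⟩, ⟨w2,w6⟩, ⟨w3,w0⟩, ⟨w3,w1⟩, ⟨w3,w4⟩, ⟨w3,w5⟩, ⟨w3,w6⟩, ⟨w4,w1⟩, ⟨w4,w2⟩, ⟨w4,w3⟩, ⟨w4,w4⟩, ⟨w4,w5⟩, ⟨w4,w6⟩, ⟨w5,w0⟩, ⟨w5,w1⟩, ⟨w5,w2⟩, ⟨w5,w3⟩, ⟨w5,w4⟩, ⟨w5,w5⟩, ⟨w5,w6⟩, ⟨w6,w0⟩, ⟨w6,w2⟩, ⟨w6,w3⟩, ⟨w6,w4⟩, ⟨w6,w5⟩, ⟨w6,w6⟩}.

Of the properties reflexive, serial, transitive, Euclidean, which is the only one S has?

Reflexive: no — w3 is not related to itself.
Serial: yes — every world has a successor (e.g. w0 S w0).
Transitive: no — w0 S w1 and w1 S w4, but not w0 S w4.
Euclidean: no — w0 S w1 and w0 S w6, but not w1 S w6.
Only serial holds.

serial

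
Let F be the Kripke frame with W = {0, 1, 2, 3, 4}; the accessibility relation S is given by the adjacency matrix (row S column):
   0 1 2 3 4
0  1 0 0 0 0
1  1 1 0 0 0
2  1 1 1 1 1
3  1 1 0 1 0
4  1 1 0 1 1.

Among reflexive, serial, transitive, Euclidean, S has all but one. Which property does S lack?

Euclidean

Reflexive: yes — every world is S-related to itself.
Serial: yes — every world has a successor (e.g. 0 S 0).
Transitive: yes — every two-step S-path is closed by a direct edge.
Euclidean: no — 2 S 0 and 2 S 1, but not 0 S 1.
Only Euclidean fails.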